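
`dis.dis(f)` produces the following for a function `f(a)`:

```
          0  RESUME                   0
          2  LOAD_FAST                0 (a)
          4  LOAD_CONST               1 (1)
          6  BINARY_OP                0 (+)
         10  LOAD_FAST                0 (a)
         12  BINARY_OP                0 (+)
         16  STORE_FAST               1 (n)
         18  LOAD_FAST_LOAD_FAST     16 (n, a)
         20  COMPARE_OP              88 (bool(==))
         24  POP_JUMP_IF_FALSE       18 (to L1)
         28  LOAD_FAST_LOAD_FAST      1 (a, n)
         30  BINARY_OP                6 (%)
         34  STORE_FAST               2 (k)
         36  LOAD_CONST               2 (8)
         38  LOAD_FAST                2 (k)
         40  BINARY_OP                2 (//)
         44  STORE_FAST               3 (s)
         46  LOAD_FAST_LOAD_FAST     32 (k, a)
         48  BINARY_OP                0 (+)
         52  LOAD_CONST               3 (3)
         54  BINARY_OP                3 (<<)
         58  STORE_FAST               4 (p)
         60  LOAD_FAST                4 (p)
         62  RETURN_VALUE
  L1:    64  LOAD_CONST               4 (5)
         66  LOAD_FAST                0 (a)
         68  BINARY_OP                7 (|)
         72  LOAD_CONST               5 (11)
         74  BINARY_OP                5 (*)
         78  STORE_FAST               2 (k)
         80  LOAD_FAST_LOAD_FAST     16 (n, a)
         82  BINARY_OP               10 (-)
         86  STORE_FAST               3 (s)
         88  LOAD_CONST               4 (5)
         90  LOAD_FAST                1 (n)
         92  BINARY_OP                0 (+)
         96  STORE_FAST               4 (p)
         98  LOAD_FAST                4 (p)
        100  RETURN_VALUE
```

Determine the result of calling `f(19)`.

LOAD_FAST a → push 19. Stack: [19]
LOAD_CONST → push 1. Stack: [19, 1]
BINARY_OP + → 19 + 1 = 20. Stack: [20]
LOAD_FAST a → push 19. Stack: [20, 19]
BINARY_OP + → 20 + 19 = 39. Stack: [39]
STORE_FAST n → n=39. Stack: []
LOAD_FAST_LOAD_FAST n,a → push 39,19. Stack: [39, 19]
COMPARE_OP bool(==) → 39 vs 19 = False. Stack: [False]
POP_JUMP_IF_FALSE → pop False; jump. Stack: []
LOAD_CONST → push 5. Stack: [5]
LOAD_FAST a → push 19. Stack: [5, 19]
BINARY_OP | → 5 | 19 = 23. Stack: [23]
LOAD_CONST → push 11. Stack: [23, 11]
BINARY_OP * → 23 * 11 = 253. Stack: [253]
STORE_FAST k → k=253. Stack: []
LOAD_FAST_LOAD_FAST n,a → push 39,19. Stack: [39, 19]
BINARY_OP - → 39 - 19 = 20. Stack: [20]
STORE_FAST s → s=20. Stack: []
LOAD_CONST → push 5. Stack: [5]
LOAD_FAST n → push 39. Stack: [5, 39]
BINARY_OP + → 5 + 39 = 44. Stack: [44]
STORE_FAST p → p=44. Stack: []
LOAD_FAST p → push 44. Stack: [44]
RETURN_VALUE → return 44.

44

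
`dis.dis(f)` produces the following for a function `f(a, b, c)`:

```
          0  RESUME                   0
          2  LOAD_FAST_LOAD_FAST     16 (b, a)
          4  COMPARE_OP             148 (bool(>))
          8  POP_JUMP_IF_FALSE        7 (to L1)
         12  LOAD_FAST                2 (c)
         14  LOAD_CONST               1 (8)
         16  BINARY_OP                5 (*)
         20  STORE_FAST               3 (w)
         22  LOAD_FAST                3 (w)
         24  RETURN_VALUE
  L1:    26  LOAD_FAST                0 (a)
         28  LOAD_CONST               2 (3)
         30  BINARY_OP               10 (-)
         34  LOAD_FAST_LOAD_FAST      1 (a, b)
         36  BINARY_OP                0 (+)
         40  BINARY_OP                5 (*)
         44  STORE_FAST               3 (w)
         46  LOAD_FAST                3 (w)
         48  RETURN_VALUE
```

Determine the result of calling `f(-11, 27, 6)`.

48

LOAD_FAST_LOAD_FAST b,a → push 27,-11. Stack: [27, -11]
COMPARE_OP bool(>) → 27 vs -11 = True. Stack: [True]
POP_JUMP_IF_FALSE → pop True; no jump. Stack: []
LOAD_FAST c → push 6. Stack: [6]
LOAD_CONST → push 8. Stack: [6, 8]
BINARY_OP * → 6 * 8 = 48. Stack: [48]
STORE_FAST w → w=48. Stack: []
LOAD_FAST w → push 48. Stack: [48]
RETURN_VALUE → return 48.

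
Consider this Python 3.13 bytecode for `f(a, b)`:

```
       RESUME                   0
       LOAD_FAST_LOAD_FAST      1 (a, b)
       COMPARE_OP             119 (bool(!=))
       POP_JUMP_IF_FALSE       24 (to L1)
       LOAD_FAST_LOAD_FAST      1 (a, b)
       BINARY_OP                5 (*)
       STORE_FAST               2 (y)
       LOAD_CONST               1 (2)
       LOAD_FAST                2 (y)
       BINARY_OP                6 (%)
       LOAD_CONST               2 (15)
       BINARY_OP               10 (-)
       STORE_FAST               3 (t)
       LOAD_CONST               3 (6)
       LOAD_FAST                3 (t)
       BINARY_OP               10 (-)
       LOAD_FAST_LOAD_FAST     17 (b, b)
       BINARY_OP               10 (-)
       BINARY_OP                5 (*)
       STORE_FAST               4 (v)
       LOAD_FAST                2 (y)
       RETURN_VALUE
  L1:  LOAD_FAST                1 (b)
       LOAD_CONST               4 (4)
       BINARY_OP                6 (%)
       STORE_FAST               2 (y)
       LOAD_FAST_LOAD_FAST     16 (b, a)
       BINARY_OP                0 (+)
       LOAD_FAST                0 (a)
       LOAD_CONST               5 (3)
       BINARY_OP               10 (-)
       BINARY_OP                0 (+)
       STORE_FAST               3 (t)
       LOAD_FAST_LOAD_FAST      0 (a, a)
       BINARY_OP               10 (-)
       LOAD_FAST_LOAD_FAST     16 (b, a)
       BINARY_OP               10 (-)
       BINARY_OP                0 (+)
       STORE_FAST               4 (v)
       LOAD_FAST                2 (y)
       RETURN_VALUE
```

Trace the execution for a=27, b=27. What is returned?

3

LOAD_FAST_LOAD_FAST a,b → push 27,27. Stack: [27, 27]
COMPARE_OP bool(!=) → 27 vs 27 = False. Stack: [False]
POP_JUMP_IF_FALSE → pop False; jump. Stack: []
LOAD_FAST b → push 27. Stack: [27]
LOAD_CONST → push 4. Stack: [27, 4]
BINARY_OP % → 27 % 4 = 3. Stack: [3]
STORE_FAST y → y=3. Stack: []
LOAD_FAST_LOAD_FAST b,a → push 27,27. Stack: [27, 27]
BINARY_OP + → 27 + 27 = 54. Stack: [54]
LOAD_FAST a → push 27. Stack: [54, 27]
LOAD_CONST → push 3. Stack: [54, 27, 3]
BINARY_OP - → 27 - 3 = 24. Stack: [54, 24]
BINARY_OP + → 54 + 24 = 78. Stack: [78]
STORE_FAST t → t=78. Stack: []
LOAD_FAST_LOAD_FAST a,a → push 27,27. Stack: [27, 27]
BINARY_OP - → 27 - 27 = 0. Stack: [0]
LOAD_FAST_LOAD_FAST b,a → push 27,27. Stack: [0, 27, 27]
BINARY_OP - → 27 - 27 = 0. Stack: [0, 0]
BINARY_OP + → 0 + 0 = 0. Stack: [0]
STORE_FAST v → v=0. Stack: []
LOAD_FAST y → push 3. Stack: [3]
RETURN_VALUE → return 3.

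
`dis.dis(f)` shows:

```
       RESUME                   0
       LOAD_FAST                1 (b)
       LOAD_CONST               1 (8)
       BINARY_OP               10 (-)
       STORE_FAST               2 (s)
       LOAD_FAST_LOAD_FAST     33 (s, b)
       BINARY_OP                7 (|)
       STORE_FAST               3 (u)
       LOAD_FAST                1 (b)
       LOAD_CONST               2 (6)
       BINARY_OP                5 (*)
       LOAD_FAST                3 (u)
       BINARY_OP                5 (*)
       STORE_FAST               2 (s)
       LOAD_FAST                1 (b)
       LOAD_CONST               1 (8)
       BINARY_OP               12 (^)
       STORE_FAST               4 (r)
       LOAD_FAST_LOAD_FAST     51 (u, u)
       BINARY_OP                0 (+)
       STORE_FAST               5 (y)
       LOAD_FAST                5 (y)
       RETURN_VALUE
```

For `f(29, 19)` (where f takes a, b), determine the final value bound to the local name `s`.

3078

LOAD_FAST b → push 19. Stack: [19]
LOAD_CONST → push 8. Stack: [19, 8]
BINARY_OP - → 19 - 8 = 11. Stack: [11]
STORE_FAST s → s=11. Stack: []
LOAD_FAST_LOAD_FAST s,b → push 11,19. Stack: [11, 19]
BINARY_OP | → 11 | 19 = 27. Stack: [27]
STORE_FAST u → u=27. Stack: []
LOAD_FAST b → push 19. Stack: [19]
LOAD_CONST → push 6. Stack: [19, 6]
BINARY_OP * → 19 * 6 = 114. Stack: [114]
LOAD_FAST u → push 27. Stack: [114, 27]
BINARY_OP * → 114 * 27 = 3078. Stack: [3078]
STORE_FAST s → s=3078. Stack: []
LOAD_FAST b → push 19. Stack: [19]
LOAD_CONST → push 8. Stack: [19, 8]
BINARY_OP ^ → 19 ^ 8 = 27. Stack: [27]
STORE_FAST r → r=27. Stack: []
LOAD_FAST_LOAD_FAST u,u → push 27,27. Stack: [27, 27]
BINARY_OP + → 27 + 27 = 54. Stack: [54]
STORE_FAST y → y=54. Stack: []
LOAD_FAST y → push 54. Stack: [54]
RETURN_VALUE → return 54.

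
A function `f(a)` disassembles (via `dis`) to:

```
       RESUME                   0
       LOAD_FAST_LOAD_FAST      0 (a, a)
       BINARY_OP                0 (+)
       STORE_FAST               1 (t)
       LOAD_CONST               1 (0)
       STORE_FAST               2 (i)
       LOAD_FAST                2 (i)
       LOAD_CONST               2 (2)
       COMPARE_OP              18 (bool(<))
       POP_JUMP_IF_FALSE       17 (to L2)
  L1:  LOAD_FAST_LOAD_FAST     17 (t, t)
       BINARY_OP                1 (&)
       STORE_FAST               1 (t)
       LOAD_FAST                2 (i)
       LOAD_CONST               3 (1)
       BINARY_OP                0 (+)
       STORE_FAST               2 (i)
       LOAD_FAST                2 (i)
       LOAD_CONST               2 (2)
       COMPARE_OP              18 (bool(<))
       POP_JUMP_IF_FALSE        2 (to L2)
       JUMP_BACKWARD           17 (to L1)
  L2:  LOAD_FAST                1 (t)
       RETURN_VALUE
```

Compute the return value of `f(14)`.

28

LOAD_FAST_LOAD_FAST a,a → push 14,14. Stack: [14, 14]
BINARY_OP + → 14 + 14 = 28. Stack: [28]
STORE_FAST t → t=28. Stack: []
LOAD_CONST → push 0. Stack: [0]
STORE_FAST i → i=0. Stack: []
LOAD_FAST i → push 0. Stack: [0]
LOAD_CONST → push 2. Stack: [0, 2]
COMPARE_OP bool(<) → 0 vs 2 = True. Stack: [True]
POP_JUMP_IF_FALSE → pop True; no jump. Stack: []
LOAD_FAST_LOAD_FAST t,t → push 28,28. Stack: [28, 28]
BINARY_OP & → 28 & 28 = 28. Stack: [28]
STORE_FAST t → t=28. Stack: []
LOAD_FAST i → push 0. Stack: [0]
LOAD_CONST → push 1. Stack: [0, 1]
BINARY_OP + → 0 + 1 = 1. Stack: [1]
STORE_FAST i → i=1. Stack: []
LOAD_FAST i → push 1. Stack: [1]
LOAD_CONST → push 2. Stack: [1, 2]
COMPARE_OP bool(<) → 1 vs 2 = True. Stack: [True]
POP_JUMP_IF_FALSE → pop True; no jump. Stack: []
LOAD_FAST_LOAD_FAST t,t → push 28,28. Stack: [28, 28]
BINARY_OP & → 28 & 28 = 28. Stack: [28]
STORE_FAST t → t=28. Stack: []
LOAD_FAST i → push 1. Stack: [1]
LOAD_CONST → push 1. Stack: [1, 1]
BINARY_OP + → 1 + 1 = 2. Stack: [2]
STORE_FAST i → i=2. Stack: []
LOAD_FAST i → push 2. Stack: [2]
LOAD_CONST → push 2. Stack: [2, 2]
COMPARE_OP bool(<) → 2 vs 2 = False. Stack: [False]
POP_JUMP_IF_FALSE → pop False; jump. Stack: []
LOAD_FAST t → push 28. Stack: [28]
RETURN_VALUE → return 28.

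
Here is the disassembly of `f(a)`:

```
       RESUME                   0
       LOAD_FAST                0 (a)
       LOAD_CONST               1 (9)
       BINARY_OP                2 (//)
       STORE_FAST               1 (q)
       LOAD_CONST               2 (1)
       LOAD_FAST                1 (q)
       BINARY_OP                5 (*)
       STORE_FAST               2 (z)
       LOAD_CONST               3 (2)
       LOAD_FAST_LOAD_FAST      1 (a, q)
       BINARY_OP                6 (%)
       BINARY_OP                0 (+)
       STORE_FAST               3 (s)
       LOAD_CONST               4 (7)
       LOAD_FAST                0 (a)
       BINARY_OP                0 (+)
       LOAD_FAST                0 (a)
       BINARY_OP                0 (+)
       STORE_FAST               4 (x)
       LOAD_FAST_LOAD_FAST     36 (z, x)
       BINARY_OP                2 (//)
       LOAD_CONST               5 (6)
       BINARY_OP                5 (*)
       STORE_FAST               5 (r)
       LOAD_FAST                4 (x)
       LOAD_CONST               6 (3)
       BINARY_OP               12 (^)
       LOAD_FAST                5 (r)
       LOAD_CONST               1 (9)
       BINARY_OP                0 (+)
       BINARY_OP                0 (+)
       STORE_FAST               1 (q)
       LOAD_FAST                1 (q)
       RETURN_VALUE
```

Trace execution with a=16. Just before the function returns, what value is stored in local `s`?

2

LOAD_FAST a → push 16. Stack: [16]
LOAD_CONST → push 9. Stack: [16, 9]
BINARY_OP // → 16 // 9 = 1. Stack: [1]
STORE_FAST q → q=1. Stack: []
LOAD_CONST → push 1. Stack: [1]
LOAD_FAST q → push 1. Stack: [1, 1]
BINARY_OP * → 1 * 1 = 1. Stack: [1]
STORE_FAST z → z=1. Stack: []
LOAD_CONST → push 2. Stack: [2]
LOAD_FAST_LOAD_FAST a,q → push 16,1. Stack: [2, 16, 1]
BINARY_OP % → 16 % 1 = 0. Stack: [2, 0]
BINARY_OP + → 2 + 0 = 2. Stack: [2]
STORE_FAST s → s=2. Stack: []
LOAD_CONST → push 7. Stack: [7]
LOAD_FAST a → push 16. Stack: [7, 16]
BINARY_OP + → 7 + 16 = 23. Stack: [23]
LOAD_FAST a → push 16. Stack: [23, 16]
BINARY_OP + → 23 + 16 = 39. Stack: [39]
STORE_FAST x → x=39. Stack: []
LOAD_FAST_LOAD_FAST z,x → push 1,39. Stack: [1, 39]
BINARY_OP // → 1 // 39 = 0. Stack: [0]
LOAD_CONST → push 6. Stack: [0, 6]
BINARY_OP * → 0 * 6 = 0. Stack: [0]
STORE_FAST r → r=0. Stack: []
LOAD_FAST x → push 39. Stack: [39]
LOAD_CONST → push 3. Stack: [39, 3]
BINARY_OP ^ → 39 ^ 3 = 36. Stack: [36]
LOAD_FAST r → push 0. Stack: [36, 0]
LOAD_CONST → push 9. Stack: [36, 0, 9]
BINARY_OP + → 0 + 9 = 9. Stack: [36, 9]
BINARY_OP + → 36 + 9 = 45. Stack: [45]
STORE_FAST q → q=45. Stack: []
LOAD_FAST q → push 45. Stack: [45]
RETURN_VALUE → return 45.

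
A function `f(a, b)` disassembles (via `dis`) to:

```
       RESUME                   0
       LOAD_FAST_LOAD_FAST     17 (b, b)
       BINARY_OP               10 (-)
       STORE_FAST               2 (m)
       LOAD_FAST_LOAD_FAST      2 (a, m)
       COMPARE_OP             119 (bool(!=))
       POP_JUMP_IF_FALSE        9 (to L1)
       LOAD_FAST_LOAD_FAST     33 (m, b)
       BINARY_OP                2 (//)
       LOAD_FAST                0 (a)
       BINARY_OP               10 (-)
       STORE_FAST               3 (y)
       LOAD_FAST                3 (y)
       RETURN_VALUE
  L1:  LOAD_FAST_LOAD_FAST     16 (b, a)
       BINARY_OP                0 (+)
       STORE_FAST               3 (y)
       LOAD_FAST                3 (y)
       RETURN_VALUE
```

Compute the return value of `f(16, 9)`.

LOAD_FAST_LOAD_FAST b,b → push 9,9. Stack: [9, 9]
BINARY_OP - → 9 - 9 = 0. Stack: [0]
STORE_FAST m → m=0. Stack: []
LOAD_FAST_LOAD_FAST a,m → push 16,0. Stack: [16, 0]
COMPARE_OP bool(!=) → 16 vs 0 = True. Stack: [True]
POP_JUMP_IF_FALSE → pop True; no jump. Stack: []
LOAD_FAST_LOAD_FAST m,b → push 0,9. Stack: [0, 9]
BINARY_OP // → 0 // 9 = 0. Stack: [0]
LOAD_FAST a → push 16. Stack: [0, 16]
BINARY_OP - → 0 - 16 = -16. Stack: [-16]
STORE_FAST y → y=-16. Stack: []
LOAD_FAST y → push -16. Stack: [-16]
RETURN_VALUE → return -16.

-16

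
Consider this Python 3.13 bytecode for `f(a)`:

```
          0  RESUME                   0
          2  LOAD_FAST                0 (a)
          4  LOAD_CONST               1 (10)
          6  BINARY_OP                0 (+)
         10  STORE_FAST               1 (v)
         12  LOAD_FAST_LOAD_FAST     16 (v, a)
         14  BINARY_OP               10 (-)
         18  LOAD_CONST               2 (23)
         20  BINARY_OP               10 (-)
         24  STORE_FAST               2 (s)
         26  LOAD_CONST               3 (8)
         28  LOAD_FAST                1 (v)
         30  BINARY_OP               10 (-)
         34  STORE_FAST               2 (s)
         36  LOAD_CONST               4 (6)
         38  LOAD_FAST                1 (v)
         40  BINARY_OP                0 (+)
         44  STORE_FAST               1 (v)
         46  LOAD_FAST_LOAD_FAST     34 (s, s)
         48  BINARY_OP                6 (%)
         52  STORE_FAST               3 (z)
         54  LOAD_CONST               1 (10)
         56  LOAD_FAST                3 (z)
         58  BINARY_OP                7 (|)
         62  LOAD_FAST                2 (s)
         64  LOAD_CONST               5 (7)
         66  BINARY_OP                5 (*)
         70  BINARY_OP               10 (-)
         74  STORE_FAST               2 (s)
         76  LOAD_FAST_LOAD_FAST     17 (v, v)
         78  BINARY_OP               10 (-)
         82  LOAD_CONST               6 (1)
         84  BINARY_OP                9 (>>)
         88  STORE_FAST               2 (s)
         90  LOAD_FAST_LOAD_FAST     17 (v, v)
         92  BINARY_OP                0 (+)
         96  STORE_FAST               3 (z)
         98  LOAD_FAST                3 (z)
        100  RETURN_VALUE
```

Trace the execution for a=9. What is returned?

LOAD_FAST a → push 9. Stack: [9]
LOAD_CONST → push 10. Stack: [9, 10]
BINARY_OP + → 9 + 10 = 19. Stack: [19]
STORE_FAST v → v=19. Stack: []
LOAD_FAST_LOAD_FAST v,a → push 19,9. Stack: [19, 9]
BINARY_OP - → 19 - 9 = 10. Stack: [10]
LOAD_CONST → push 23. Stack: [10, 23]
BINARY_OP - → 10 - 23 = -13. Stack: [-13]
STORE_FAST s → s=-13. Stack: []
LOAD_CONST → push 8. Stack: [8]
LOAD_FAST v → push 19. Stack: [8, 19]
BINARY_OP - → 8 - 19 = -11. Stack: [-11]
STORE_FAST s → s=-11. Stack: []
LOAD_CONST → push 6. Stack: [6]
LOAD_FAST v → push 19. Stack: [6, 19]
BINARY_OP + → 6 + 19 = 25. Stack: [25]
STORE_FAST v → v=25. Stack: []
LOAD_FAST_LOAD_FAST s,s → push -11,-11. Stack: [-11, -11]
BINARY_OP % → -11 % -11 = 0. Stack: [0]
STORE_FAST z → z=0. Stack: []
LOAD_CONST → push 10. Stack: [10]
LOAD_FAST z → push 0. Stack: [10, 0]
BINARY_OP | → 10 | 0 = 10. Stack: [10]
LOAD_FAST s → push -11. Stack: [10, -11]
LOAD_CONST → push 7. Stack: [10, -11, 7]
BINARY_OP * → -11 * 7 = -77. Stack: [10, -77]
BINARY_OP - → 10 - -77 = 87. Stack: [87]
STORE_FAST s → s=87. Stack: []
LOAD_FAST_LOAD_FAST v,v → push 25,25. Stack: [25, 25]
BINARY_OP - → 25 - 25 = 0. Stack: [0]
LOAD_CONST → push 1. Stack: [0, 1]
BINARY_OP >> → 0 >> 1 = 0. Stack: [0]
STORE_FAST s → s=0. Stack: []
LOAD_FAST_LOAD_FAST v,v → push 25,25. Stack: [25, 25]
BINARY_OP + → 25 + 25 = 50. Stack: [50]
STORE_FAST z → z=50. Stack: []
LOAD_FAST z → push 50. Stack: [50]
RETURN_VALUE → return 50.

50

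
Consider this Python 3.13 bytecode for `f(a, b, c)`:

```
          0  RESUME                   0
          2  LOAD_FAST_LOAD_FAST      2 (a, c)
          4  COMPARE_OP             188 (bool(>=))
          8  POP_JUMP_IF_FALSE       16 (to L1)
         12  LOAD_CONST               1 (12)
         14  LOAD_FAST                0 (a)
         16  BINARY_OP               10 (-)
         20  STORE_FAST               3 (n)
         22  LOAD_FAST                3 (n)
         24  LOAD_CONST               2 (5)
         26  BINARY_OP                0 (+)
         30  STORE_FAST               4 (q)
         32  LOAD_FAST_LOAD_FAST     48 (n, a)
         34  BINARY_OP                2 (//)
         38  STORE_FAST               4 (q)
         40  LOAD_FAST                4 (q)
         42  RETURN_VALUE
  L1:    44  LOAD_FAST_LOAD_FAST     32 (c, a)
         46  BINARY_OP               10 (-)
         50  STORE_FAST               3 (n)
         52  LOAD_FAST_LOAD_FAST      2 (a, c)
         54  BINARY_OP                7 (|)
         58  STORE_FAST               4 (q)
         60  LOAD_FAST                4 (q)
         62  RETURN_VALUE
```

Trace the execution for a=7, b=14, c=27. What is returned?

31

LOAD_FAST_LOAD_FAST a,c → push 7,27. Stack: [7, 27]
COMPARE_OP bool(>=) → 7 vs 27 = False. Stack: [False]
POP_JUMP_IF_FALSE → pop False; jump. Stack: []
LOAD_FAST_LOAD_FAST c,a → push 27,7. Stack: [27, 7]
BINARY_OP - → 27 - 7 = 20. Stack: [20]
STORE_FAST n → n=20. Stack: []
LOAD_FAST_LOAD_FAST a,c → push 7,27. Stack: [7, 27]
BINARY_OP | → 7 | 27 = 31. Stack: [31]
STORE_FAST q → q=31. Stack: []
LOAD_FAST q → push 31. Stack: [31]
RETURN_VALUE → return 31.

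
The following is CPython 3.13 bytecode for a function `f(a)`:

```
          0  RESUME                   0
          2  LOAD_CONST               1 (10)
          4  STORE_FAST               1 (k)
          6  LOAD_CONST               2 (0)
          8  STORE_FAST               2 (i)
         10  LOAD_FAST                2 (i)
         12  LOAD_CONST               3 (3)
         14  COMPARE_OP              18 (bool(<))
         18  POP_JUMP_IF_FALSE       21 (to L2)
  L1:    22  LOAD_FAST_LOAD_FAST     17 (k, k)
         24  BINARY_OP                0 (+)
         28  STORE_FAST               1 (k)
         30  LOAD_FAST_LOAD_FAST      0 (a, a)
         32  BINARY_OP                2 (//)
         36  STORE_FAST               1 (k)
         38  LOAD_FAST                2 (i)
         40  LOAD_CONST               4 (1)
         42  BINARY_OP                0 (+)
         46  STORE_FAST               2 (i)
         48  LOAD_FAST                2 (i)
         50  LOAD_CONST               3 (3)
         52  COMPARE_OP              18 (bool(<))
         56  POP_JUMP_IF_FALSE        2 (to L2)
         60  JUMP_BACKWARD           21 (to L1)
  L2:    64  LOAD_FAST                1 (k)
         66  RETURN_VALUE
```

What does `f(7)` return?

LOAD_CONST → push 10. Stack: [10]
STORE_FAST k → k=10. Stack: []
LOAD_CONST → push 0. Stack: [0]
STORE_FAST i → i=0. Stack: []
LOAD_FAST i → push 0. Stack: [0]
LOAD_CONST → push 3. Stack: [0, 3]
COMPARE_OP bool(<) → 0 vs 3 = True. Stack: [True]
POP_JUMP_IF_FALSE → pop True; no jump. Stack: []
LOAD_FAST_LOAD_FAST k,k → push 10,10. Stack: [10, 10]
BINARY_OP + → 10 + 10 = 20. Stack: [20]
STORE_FAST k → k=20. Stack: []
LOAD_FAST_LOAD_FAST a,a → push 7,7. Stack: [7, 7]
BINARY_OP // → 7 // 7 = 1. Stack: [1]
STORE_FAST k → k=1. Stack: []
LOAD_FAST i → push 0. Stack: [0]
LOAD_CONST → push 1. Stack: [0, 1]
BINARY_OP + → 0 + 1 = 1. Stack: [1]
STORE_FAST i → i=1. Stack: []
LOAD_FAST i → push 1. Stack: [1]
LOAD_CONST → push 3. Stack: [1, 3]
COMPARE_OP bool(<) → 1 vs 3 = True. Stack: [True]
POP_JUMP_IF_FALSE → pop True; no jump. Stack: []
LOAD_FAST_LOAD_FAST k,k → push 1,1. Stack: [1, 1]
BINARY_OP + → 1 + 1 = 2. Stack: [2]
STORE_FAST k → k=2. Stack: []
LOAD_FAST_LOAD_FAST a,a → push 7,7. Stack: [7, 7]
BINARY_OP // → 7 // 7 = 1. Stack: [1]
STORE_FAST k → k=1. Stack: []
LOAD_FAST i → push 1. Stack: [1]
LOAD_CONST → push 1. Stack: [1, 1]
BINARY_OP + → 1 + 1 = 2. Stack: [2]
STORE_FAST i → i=2. Stack: []
LOAD_FAST i → push 2. Stack: [2]
LOAD_CONST → push 3. Stack: [2, 3]
COMPARE_OP bool(<) → 2 vs 3 = True. Stack: [True]
POP_JUMP_IF_FALSE → pop True; no jump. Stack: []
LOAD_FAST_LOAD_FAST k,k → push 1,1. Stack: [1, 1]
BINARY_OP + → 1 + 1 = 2. Stack: [2]
STORE_FAST k → k=2. Stack: []
LOAD_FAST_LOAD_FAST a,a → push 7,7. Stack: [7, 7]
BINARY_OP // → 7 // 7 = 1. Stack: [1]
STORE_FAST k → k=1. Stack: []
LOAD_FAST i → push 2. Stack: [2]
LOAD_CONST → push 1. Stack: [2, 1]
BINARY_OP + → 2 + 1 = 3. Stack: [3]
STORE_FAST i → i=3. Stack: []
LOAD_FAST i → push 3. Stack: [3]
LOAD_CONST → push 3. Stack: [3, 3]
COMPARE_OP bool(<) → 3 vs 3 = False. Stack: [False]
POP_JUMP_IF_FALSE → pop False; jump. Stack: []
LOAD_FAST k → push 1. Stack: [1]
RETURN_VALUE → return 1.

1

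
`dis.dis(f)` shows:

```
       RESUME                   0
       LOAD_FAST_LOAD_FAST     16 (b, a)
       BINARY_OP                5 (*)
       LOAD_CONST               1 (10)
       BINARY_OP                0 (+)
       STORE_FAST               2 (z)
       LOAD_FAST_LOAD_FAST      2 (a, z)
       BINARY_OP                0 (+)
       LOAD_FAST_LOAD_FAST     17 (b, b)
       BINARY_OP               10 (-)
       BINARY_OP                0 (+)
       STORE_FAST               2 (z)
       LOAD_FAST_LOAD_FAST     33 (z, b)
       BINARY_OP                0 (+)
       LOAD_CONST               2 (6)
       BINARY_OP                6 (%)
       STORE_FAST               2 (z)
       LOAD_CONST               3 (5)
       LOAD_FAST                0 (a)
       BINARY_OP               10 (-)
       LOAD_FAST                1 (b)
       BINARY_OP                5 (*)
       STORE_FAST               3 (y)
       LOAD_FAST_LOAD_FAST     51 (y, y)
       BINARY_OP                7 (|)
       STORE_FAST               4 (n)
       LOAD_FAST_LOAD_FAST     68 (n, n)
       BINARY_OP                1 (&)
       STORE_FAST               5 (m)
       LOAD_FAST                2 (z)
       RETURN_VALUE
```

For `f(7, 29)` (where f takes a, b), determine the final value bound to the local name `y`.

LOAD_FAST_LOAD_FAST b,a → push 29,7. Stack: [29, 7]
BINARY_OP * → 29 * 7 = 203. Stack: [203]
LOAD_CONST → push 10. Stack: [203, 10]
BINARY_OP + → 203 + 10 = 213. Stack: [213]
STORE_FAST z → z=213. Stack: []
LOAD_FAST_LOAD_FAST a,z → push 7,213. Stack: [7, 213]
BINARY_OP + → 7 + 213 = 220. Stack: [220]
LOAD_FAST_LOAD_FAST b,b → push 29,29. Stack: [220, 29, 29]
BINARY_OP - → 29 - 29 = 0. Stack: [220, 0]
BINARY_OP + → 220 + 0 = 220. Stack: [220]
STORE_FAST z → z=220. Stack: []
LOAD_FAST_LOAD_FAST z,b → push 220,29. Stack: [220, 29]
BINARY_OP + → 220 + 29 = 249. Stack: [249]
LOAD_CONST → push 6. Stack: [249, 6]
BINARY_OP % → 249 % 6 = 3. Stack: [3]
STORE_FAST z → z=3. Stack: []
LOAD_CONST → push 5. Stack: [5]
LOAD_FAST a → push 7. Stack: [5, 7]
BINARY_OP - → 5 - 7 = -2. Stack: [-2]
LOAD_FAST b → push 29. Stack: [-2, 29]
BINARY_OP * → -2 * 29 = -58. Stack: [-58]
STORE_FAST y → y=-58. Stack: []
LOAD_FAST_LOAD_FAST y,y → push -58,-58. Stack: [-58, -58]
BINARY_OP | → -58 | -58 = -58. Stack: [-58]
STORE_FAST n → n=-58. Stack: []
LOAD_FAST_LOAD_FAST n,n → push -58,-58. Stack: [-58, -58]
BINARY_OP & → -58 & -58 = -58. Stack: [-58]
STORE_FAST m → m=-58. Stack: []
LOAD_FAST z → push 3. Stack: [3]
RETURN_VALUE → return 3.

-58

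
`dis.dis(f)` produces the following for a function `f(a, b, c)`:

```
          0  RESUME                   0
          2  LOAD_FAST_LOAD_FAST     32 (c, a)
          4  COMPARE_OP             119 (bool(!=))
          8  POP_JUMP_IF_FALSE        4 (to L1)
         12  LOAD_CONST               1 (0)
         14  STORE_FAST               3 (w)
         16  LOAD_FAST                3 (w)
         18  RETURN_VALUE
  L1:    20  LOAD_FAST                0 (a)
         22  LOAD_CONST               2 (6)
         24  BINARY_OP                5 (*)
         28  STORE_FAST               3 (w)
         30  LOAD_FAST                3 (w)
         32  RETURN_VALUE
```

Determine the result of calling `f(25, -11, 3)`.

0

LOAD_FAST_LOAD_FAST c,a → push 3,25. Stack: [3, 25]
COMPARE_OP bool(!=) → 3 vs 25 = True. Stack: [True]
POP_JUMP_IF_FALSE → pop True; no jump. Stack: []
LOAD_CONST → push 0. Stack: [0]
STORE_FAST w → w=0. Stack: []
LOAD_FAST w → push 0. Stack: [0]
RETURN_VALUE → return 0.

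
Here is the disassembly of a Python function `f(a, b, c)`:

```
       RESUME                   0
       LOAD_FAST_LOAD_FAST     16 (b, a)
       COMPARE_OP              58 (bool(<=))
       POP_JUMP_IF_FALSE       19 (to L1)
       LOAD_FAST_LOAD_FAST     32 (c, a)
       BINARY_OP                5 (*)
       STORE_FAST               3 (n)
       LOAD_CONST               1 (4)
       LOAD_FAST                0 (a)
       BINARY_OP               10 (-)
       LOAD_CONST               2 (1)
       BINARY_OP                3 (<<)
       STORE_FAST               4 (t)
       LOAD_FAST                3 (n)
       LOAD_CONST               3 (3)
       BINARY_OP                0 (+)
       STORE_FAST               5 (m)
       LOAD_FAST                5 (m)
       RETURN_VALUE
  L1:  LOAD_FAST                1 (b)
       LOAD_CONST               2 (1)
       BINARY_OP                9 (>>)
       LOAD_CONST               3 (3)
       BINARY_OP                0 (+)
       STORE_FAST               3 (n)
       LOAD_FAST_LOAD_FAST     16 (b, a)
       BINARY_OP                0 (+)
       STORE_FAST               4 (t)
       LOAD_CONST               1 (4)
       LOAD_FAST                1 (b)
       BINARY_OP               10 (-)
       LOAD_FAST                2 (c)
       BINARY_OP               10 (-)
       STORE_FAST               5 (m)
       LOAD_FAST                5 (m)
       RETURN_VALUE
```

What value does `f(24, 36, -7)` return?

LOAD_FAST_LOAD_FAST b,a → push 36,24. Stack: [36, 24]
COMPARE_OP bool(<=) → 36 vs 24 = False. Stack: [False]
POP_JUMP_IF_FALSE → pop False; jump. Stack: []
LOAD_FAST b → push 36. Stack: [36]
LOAD_CONST → push 1. Stack: [36, 1]
BINARY_OP >> → 36 >> 1 = 18. Stack: [18]
LOAD_CONST → push 3. Stack: [18, 3]
BINARY_OP + → 18 + 3 = 21. Stack: [21]
STORE_FAST n → n=21. Stack: []
LOAD_FAST_LOAD_FAST b,a → push 36,24. Stack: [36, 24]
BINARY_OP + → 36 + 24 = 60. Stack: [60]
STORE_FAST t → t=60. Stack: []
LOAD_CONST → push 4. Stack: [4]
LOAD_FAST b → push 36. Stack: [4, 36]
BINARY_OP - → 4 - 36 = -32. Stack: [-32]
LOAD_FAST c → push -7. Stack: [-32, -7]
BINARY_OP - → -32 - -7 = -25. Stack: [-25]
STORE_FAST m → m=-25. Stack: []
LOAD_FAST m → push -25. Stack: [-25]
RETURN_VALUE → return -25.

-25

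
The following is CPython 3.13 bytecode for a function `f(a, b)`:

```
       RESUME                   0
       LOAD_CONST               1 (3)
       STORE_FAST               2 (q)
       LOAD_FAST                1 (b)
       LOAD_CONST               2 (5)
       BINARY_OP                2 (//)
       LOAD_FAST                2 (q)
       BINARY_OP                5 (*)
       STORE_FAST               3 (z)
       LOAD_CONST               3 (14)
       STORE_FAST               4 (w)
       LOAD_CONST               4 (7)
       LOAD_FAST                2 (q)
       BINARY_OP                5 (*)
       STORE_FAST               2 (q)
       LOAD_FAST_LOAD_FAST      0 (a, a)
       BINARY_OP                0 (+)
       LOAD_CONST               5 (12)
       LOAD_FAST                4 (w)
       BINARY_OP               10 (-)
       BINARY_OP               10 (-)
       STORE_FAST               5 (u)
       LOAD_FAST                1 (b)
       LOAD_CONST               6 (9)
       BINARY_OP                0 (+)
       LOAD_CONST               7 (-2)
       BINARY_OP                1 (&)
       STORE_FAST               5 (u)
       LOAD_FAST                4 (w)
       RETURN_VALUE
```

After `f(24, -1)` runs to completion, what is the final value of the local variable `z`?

-3

LOAD_CONST → push 3. Stack: [3]
STORE_FAST q → q=3. Stack: []
LOAD_FAST b → push -1. Stack: [-1]
LOAD_CONST → push 5. Stack: [-1, 5]
BINARY_OP // → -1 // 5 = -1. Stack: [-1]
LOAD_FAST q → push 3. Stack: [-1, 3]
BINARY_OP * → -1 * 3 = -3. Stack: [-3]
STORE_FAST z → z=-3. Stack: []
LOAD_CONST → push 14. Stack: [14]
STORE_FAST w → w=14. Stack: []
LOAD_CONST → push 7. Stack: [7]
LOAD_FAST q → push 3. Stack: [7, 3]
BINARY_OP * → 7 * 3 = 21. Stack: [21]
STORE_FAST q → q=21. Stack: []
LOAD_FAST_LOAD_FAST a,a → push 24,24. Stack: [24, 24]
BINARY_OP + → 24 + 24 = 48. Stack: [48]
LOAD_CONST → push 12. Stack: [48, 12]
LOAD_FAST w → push 14. Stack: [48, 12, 14]
BINARY_OP - → 12 - 14 = -2. Stack: [48, -2]
BINARY_OP - → 48 - -2 = 50. Stack: [50]
STORE_FAST u → u=50. Stack: []
LOAD_FAST b → push -1. Stack: [-1]
LOAD_CONST → push 9. Stack: [-1, 9]
BINARY_OP + → -1 + 9 = 8. Stack: [8]
LOAD_CONST → push -2. Stack: [8, -2]
BINARY_OP & → 8 & -2 = 8. Stack: [8]
STORE_FAST u → u=8. Stack: []
LOAD_FAST w → push 14. Stack: [14]
RETURN_VALUE → return 14.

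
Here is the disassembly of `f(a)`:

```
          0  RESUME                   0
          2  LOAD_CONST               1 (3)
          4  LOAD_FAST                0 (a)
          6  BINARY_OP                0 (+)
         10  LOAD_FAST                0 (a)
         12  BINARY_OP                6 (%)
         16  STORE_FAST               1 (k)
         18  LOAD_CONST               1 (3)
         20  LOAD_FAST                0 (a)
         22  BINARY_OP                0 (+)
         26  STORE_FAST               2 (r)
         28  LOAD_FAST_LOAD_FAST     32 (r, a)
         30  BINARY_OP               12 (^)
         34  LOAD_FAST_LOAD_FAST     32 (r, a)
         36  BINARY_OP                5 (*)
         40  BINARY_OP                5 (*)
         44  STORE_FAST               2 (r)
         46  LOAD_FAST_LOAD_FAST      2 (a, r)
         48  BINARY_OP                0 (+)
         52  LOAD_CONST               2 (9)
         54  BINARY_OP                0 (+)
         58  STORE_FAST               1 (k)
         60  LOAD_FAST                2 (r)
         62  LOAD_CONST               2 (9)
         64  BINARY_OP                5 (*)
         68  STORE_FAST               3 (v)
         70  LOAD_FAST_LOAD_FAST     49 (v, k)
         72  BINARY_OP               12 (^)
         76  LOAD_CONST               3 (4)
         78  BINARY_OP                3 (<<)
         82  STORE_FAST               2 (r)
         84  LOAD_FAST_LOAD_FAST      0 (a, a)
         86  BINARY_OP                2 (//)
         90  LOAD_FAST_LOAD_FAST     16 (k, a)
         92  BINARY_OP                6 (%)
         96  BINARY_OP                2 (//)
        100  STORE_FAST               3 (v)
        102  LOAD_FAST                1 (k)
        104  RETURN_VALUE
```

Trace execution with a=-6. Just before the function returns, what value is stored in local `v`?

LOAD_CONST → push 3. Stack: [3]
LOAD_FAST a → push -6. Stack: [3, -6]
BINARY_OP + → 3 + -6 = -3. Stack: [-3]
LOAD_FAST a → push -6. Stack: [-3, -6]
BINARY_OP % → -3 % -6 = -3. Stack: [-3]
STORE_FAST k → k=-3. Stack: []
LOAD_CONST → push 3. Stack: [3]
LOAD_FAST a → push -6. Stack: [3, -6]
BINARY_OP + → 3 + -6 = -3. Stack: [-3]
STORE_FAST r → r=-3. Stack: []
LOAD_FAST_LOAD_FAST r,a → push -3,-6. Stack: [-3, -6]
BINARY_OP ^ → -3 ^ -6 = 7. Stack: [7]
LOAD_FAST_LOAD_FAST r,a → push -3,-6. Stack: [7, -3, -6]
BINARY_OP * → -3 * -6 = 18. Stack: [7, 18]
BINARY_OP * → 7 * 18 = 126. Stack: [126]
STORE_FAST r → r=126. Stack: []
LOAD_FAST_LOAD_FAST a,r → push -6,126. Stack: [-6, 126]
BINARY_OP + → -6 + 126 = 120. Stack: [120]
LOAD_CONST → push 9. Stack: [120, 9]
BINARY_OP + → 120 + 9 = 129. Stack: [129]
STORE_FAST k → k=129. Stack: []
LOAD_FAST r → push 126. Stack: [126]
LOAD_CONST → push 9. Stack: [126, 9]
BINARY_OP * → 126 * 9 = 1134. Stack: [1134]
STORE_FAST v → v=1134. Stack: []
LOAD_FAST_LOAD_FAST v,k → push 1134,129. Stack: [1134, 129]
BINARY_OP ^ → 1134 ^ 129 = 1263. Stack: [1263]
LOAD_CONST → push 4. Stack: [1263, 4]
BINARY_OP << → 1263 << 4 = 20208. Stack: [20208]
STORE_FAST r → r=20208. Stack: []
LOAD_FAST_LOAD_FAST a,a → push -6,-6. Stack: [-6, -6]
BINARY_OP // → -6 // -6 = 1. Stack: [1]
LOAD_FAST_LOAD_FAST k,a → push 129,-6. Stack: [1, 129, -6]
BINARY_OP % → 129 % -6 = -3. Stack: [1, -3]
BINARY_OP // → 1 // -3 = -1. Stack: [-1]
STORE_FAST v → v=-1. Stack: []
LOAD_FAST k → push 129. Stack: [129]
RETURN_VALUE → return 129.

-1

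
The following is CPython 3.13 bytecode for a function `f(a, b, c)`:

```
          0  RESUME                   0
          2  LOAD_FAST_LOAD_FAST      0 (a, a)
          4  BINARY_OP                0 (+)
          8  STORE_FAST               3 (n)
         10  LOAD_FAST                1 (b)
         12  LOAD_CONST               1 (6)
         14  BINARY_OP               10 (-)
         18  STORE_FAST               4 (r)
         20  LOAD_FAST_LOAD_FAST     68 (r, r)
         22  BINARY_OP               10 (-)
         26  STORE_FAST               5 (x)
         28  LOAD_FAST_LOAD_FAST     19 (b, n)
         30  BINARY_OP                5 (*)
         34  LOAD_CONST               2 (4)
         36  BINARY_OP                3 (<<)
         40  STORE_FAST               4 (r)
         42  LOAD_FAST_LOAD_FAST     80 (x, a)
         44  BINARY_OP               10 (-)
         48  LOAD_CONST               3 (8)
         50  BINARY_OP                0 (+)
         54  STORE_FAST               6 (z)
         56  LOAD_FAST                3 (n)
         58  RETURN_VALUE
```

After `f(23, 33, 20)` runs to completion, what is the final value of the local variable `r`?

24288

LOAD_FAST_LOAD_FAST a,a → push 23,23. Stack: [23, 23]
BINARY_OP + → 23 + 23 = 46. Stack: [46]
STORE_FAST n → n=46. Stack: []
LOAD_FAST b → push 33. Stack: [33]
LOAD_CONST → push 6. Stack: [33, 6]
BINARY_OP - → 33 - 6 = 27. Stack: [27]
STORE_FAST r → r=27. Stack: []
LOAD_FAST_LOAD_FAST r,r → push 27,27. Stack: [27, 27]
BINARY_OP - → 27 - 27 = 0. Stack: [0]
STORE_FAST x → x=0. Stack: []
LOAD_FAST_LOAD_FAST b,n → push 33,46. Stack: [33, 46]
BINARY_OP * → 33 * 46 = 1518. Stack: [1518]
LOAD_CONST → push 4. Stack: [1518, 4]
BINARY_OP << → 1518 << 4 = 24288. Stack: [24288]
STORE_FAST r → r=24288. Stack: []
LOAD_FAST_LOAD_FAST x,a → push 0,23. Stack: [0, 23]
BINARY_OP - → 0 - 23 = -23. Stack: [-23]
LOAD_CONST → push 8. Stack: [-23, 8]
BINARY_OP + → -23 + 8 = -15. Stack: [-15]
STORE_FAST z → z=-15. Stack: []
LOAD_FAST n → push 46. Stack: [46]
RETURN_VALUE → return 46.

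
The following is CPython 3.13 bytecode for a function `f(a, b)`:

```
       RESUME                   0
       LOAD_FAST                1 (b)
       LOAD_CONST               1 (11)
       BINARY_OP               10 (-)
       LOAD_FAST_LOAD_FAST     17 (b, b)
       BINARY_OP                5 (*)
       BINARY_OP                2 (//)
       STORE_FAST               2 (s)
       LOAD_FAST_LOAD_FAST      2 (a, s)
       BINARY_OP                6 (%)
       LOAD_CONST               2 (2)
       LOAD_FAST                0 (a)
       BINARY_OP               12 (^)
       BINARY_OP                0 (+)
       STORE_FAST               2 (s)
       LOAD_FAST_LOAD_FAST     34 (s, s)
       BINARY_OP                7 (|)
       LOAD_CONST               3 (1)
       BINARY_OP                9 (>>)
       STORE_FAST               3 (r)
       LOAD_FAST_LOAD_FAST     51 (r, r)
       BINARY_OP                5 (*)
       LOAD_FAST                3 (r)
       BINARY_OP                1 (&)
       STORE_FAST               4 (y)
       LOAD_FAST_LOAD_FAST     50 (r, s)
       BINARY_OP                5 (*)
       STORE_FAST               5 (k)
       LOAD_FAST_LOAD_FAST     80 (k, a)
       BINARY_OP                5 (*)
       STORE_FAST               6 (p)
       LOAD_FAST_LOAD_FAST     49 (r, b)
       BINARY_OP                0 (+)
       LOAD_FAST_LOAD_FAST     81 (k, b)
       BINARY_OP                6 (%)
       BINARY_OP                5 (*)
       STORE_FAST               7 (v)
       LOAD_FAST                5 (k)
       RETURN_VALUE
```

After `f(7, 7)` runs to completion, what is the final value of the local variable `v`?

27

LOAD_FAST b → push 7. Stack: [7]
LOAD_CONST → push 11. Stack: [7, 11]
BINARY_OP - → 7 - 11 = -4. Stack: [-4]
LOAD_FAST_LOAD_FAST b,b → push 7,7. Stack: [-4, 7, 7]
BINARY_OP * → 7 * 7 = 49. Stack: [-4, 49]
BINARY_OP // → -4 // 49 = -1. Stack: [-1]
STORE_FAST s → s=-1. Stack: []
LOAD_FAST_LOAD_FAST a,s → push 7,-1. Stack: [7, -1]
BINARY_OP % → 7 % -1 = 0. Stack: [0]
LOAD_CONST → push 2. Stack: [0, 2]
LOAD_FAST a → push 7. Stack: [0, 2, 7]
BINARY_OP ^ → 2 ^ 7 = 5. Stack: [0, 5]
BINARY_OP + → 0 + 5 = 5. Stack: [5]
STORE_FAST s → s=5. Stack: []
LOAD_FAST_LOAD_FAST s,s → push 5,5. Stack: [5, 5]
BINARY_OP | → 5 | 5 = 5. Stack: [5]
LOAD_CONST → push 1. Stack: [5, 1]
BINARY_OP >> → 5 >> 1 = 2. Stack: [2]
STORE_FAST r → r=2. Stack: []
LOAD_FAST_LOAD_FAST r,r → push 2,2. Stack: [2, 2]
BINARY_OP * → 2 * 2 = 4. Stack: [4]
LOAD_FAST r → push 2. Stack: [4, 2]
BINARY_OP & → 4 & 2 = 0. Stack: [0]
STORE_FAST y → y=0. Stack: []
LOAD_FAST_LOAD_FAST r,s → push 2,5. Stack: [2, 5]
BINARY_OP * → 2 * 5 = 10. Stack: [10]
STORE_FAST k → k=10. Stack: []
LOAD_FAST_LOAD_FAST k,a → push 10,7. Stack: [10, 7]
BINARY_OP * → 10 * 7 = 70. Stack: [70]
STORE_FAST p → p=70. Stack: []
LOAD_FAST_LOAD_FAST r,b → push 2,7. Stack: [2, 7]
BINARY_OP + → 2 + 7 = 9. Stack: [9]
LOAD_FAST_LOAD_FAST k,b → push 10,7. Stack: [9, 10, 7]
BINARY_OP % → 10 % 7 = 3. Stack: [9, 3]
BINARY_OP * → 9 * 3 = 27. Stack: [27]
STORE_FAST v → v=27. Stack: []
LOAD_FAST k → push 10. Stack: [10]
RETURN_VALUE → return 10.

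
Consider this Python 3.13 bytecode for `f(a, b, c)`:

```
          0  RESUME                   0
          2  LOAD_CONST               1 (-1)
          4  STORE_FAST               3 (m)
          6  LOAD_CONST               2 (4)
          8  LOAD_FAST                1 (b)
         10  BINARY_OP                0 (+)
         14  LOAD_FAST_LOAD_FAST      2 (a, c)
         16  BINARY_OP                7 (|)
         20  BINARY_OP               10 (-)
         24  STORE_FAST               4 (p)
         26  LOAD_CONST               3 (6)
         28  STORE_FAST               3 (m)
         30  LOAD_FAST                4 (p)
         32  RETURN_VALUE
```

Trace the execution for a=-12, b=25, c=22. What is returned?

LOAD_CONST → push -1. Stack: [-1]
STORE_FAST m → m=-1. Stack: []
LOAD_CONST → push 4. Stack: [4]
LOAD_FAST b → push 25. Stack: [4, 25]
BINARY_OP + → 4 + 25 = 29. Stack: [29]
LOAD_FAST_LOAD_FAST a,c → push -12,22. Stack: [29, -12, 22]
BINARY_OP | → -12 | 22 = -10. Stack: [29, -10]
BINARY_OP - → 29 - -10 = 39. Stack: [39]
STORE_FAST p → p=39. Stack: []
LOAD_CONST → push 6. Stack: [6]
STORE_FAST m → m=6. Stack: []
LOAD_FAST p → push 39. Stack: [39]
RETURN_VALUE → return 39.

39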